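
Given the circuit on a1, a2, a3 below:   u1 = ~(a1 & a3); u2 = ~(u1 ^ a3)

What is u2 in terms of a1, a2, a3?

~((~(a1 & a3)) ^ a3)

u1 = ~(a1 & a3)
u2 = ~(u1 ^ a3) = ~((~(a1 & a3)) ^ a3)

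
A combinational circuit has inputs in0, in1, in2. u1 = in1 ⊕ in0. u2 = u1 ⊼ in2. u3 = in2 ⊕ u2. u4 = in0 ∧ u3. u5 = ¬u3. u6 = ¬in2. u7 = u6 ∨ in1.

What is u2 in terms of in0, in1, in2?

(in1 ⊕ in0) ⊼ in2

u1 = in1 ⊕ in0
u2 = u1 ⊼ in2 = (in1 ⊕ in0) ⊼ in2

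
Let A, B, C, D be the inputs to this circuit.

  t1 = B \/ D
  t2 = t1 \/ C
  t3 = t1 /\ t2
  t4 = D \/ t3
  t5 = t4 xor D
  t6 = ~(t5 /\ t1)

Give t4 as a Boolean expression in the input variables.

D \/ ((B \/ D) /\ ((B \/ D) \/ C))

t1 = B \/ D
t2 = t1 \/ C = (B \/ D) \/ C
t3 = t1 /\ t2 = (B \/ D) /\ ((B \/ D) \/ C)
t4 = D \/ t3 = D \/ ((B \/ D) /\ ((B \/ D) \/ C))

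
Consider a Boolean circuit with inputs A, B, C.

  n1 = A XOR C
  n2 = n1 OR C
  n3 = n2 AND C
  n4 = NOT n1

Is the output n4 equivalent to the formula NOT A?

No

n1 = A XOR C
n4 = NOT n1 = NOT (A XOR C)
At A=0, B=0, C=1: circuit gives 0, formula gives 1.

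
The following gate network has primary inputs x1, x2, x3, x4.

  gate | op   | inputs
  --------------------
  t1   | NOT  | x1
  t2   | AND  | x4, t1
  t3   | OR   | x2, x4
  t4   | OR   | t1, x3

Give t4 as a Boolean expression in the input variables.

NOT x1 OR x3

t1 = NOT x1
t4 = t1 OR x3 = NOT x1 OR x3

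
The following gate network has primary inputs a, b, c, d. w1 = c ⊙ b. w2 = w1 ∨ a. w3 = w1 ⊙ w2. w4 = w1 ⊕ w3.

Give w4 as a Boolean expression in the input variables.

(c ⊙ b) ⊕ ((c ⊙ b) ⊙ ((c ⊙ b) ∨ a))

w1 = c ⊙ b
w2 = w1 ∨ a = (c ⊙ b) ∨ a
w3 = w1 ⊙ w2 = (c ⊙ b) ⊙ ((c ⊙ b) ∨ a)
w4 = w1 ⊕ w3 = (c ⊙ b) ⊕ ((c ⊙ b) ⊙ ((c ⊙ b) ∨ a))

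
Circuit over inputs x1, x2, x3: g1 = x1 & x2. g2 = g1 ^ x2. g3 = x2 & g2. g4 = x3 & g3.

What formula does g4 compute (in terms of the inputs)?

g1 = x1 & x2
g2 = g1 ^ x2 = (x1 & x2) ^ x2
g3 = x2 & g2 = x2 & ((x1 & x2) ^ x2)
g4 = x3 & g3 = x3 & (x2 & ((x1 & x2) ^ x2))

x3 & (x2 & ((x1 & x2) ^ x2))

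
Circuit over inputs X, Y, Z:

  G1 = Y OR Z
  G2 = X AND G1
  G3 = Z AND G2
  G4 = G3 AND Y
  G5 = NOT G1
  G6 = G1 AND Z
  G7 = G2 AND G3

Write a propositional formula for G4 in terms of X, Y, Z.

G1 = Y OR Z
G2 = X AND G1 = X AND (Y OR Z)
G3 = Z AND G2 = Z AND (X AND (Y OR Z))
G4 = G3 AND Y = (Z AND (X AND (Y OR Z))) AND Y

(Z AND (X AND (Y OR Z))) AND Y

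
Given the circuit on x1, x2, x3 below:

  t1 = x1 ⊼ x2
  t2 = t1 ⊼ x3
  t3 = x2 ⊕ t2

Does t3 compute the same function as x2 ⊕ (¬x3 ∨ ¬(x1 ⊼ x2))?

t1 = x1 ⊼ x2
t2 = t1 ⊼ x3 = (x1 ⊼ x2) ⊼ x3
t3 = x2 ⊕ t2 = x2 ⊕ ((x1 ⊼ x2) ⊼ x3)
At x1=0, x2=0, x3=1: circuit gives 0, formula gives 0.
At x1=0, x2=0, x3=0: circuit gives 1, formula gives 1.
Agrees on all 8 inputs.

Yes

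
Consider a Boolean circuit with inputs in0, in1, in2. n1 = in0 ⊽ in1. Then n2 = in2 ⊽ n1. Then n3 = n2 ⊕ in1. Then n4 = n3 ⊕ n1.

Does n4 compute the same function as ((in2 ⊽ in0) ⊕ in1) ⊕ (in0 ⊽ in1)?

No

n1 = in0 ⊽ in1
n2 = in2 ⊽ n1 = in2 ⊽ (in0 ⊽ in1)
n3 = n2 ⊕ in1 = (in2 ⊽ (in0 ⊽ in1)) ⊕ in1
n4 = n3 ⊕ n1 = ((in2 ⊽ (in0 ⊽ in1)) ⊕ in1) ⊕ (in0 ⊽ in1)
At in0=0, in1=0, in2=0: circuit gives 1, formula gives 0.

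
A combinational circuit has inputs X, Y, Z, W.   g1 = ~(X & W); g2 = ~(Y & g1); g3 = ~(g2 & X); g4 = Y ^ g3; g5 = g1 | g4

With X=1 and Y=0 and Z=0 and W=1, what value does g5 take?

g1 = ~(1 & 1) = 0
g2 = ~(0 & 0) = 1
g3 = ~(1 & 1) = 0
g4 = 0 ^ 0 = 0
g5 = 0 | 0 = 0

0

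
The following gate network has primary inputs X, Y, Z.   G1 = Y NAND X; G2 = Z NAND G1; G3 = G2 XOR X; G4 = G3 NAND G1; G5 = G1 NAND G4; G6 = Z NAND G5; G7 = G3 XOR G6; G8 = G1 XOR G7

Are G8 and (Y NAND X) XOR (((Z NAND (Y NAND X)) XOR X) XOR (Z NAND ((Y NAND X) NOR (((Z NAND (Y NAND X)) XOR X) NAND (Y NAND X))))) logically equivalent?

G1 = Y NAND X
G2 = Z NAND G1 = Z NAND (Y NAND X)
G3 = G2 XOR X = (Z NAND (Y NAND X)) XOR X
G4 = G3 NAND G1 = ((Z NAND (Y NAND X)) XOR X) NAND (Y NAND X)
G5 = G1 NAND G4 = (Y NAND X) NAND (((Z NAND (Y NAND X)) XOR X) NAND (Y NAND X))
G6 = Z NAND G5 = Z NAND ((Y NAND X) NAND (((Z NAND (Y NAND X)) XOR X) NAND (Y NAND X)))
G7 = G3 XOR G6 = ((Z NAND (Y NAND X)) XOR X) XOR (Z NAND ((Y NAND X) NAND (((Z NAND (Y NAND X)) XOR X) NAND (Y NAND X))))
G8 = G1 XOR G7 = (Y NAND X) XOR (((Z NAND (Y NAND X)) XOR X) XOR (Z NAND ((Y NAND X) NAND (((Z NAND (Y NAND X)) XOR X) NAND (Y NAND X)))))
At X=1, Y=0, Z=1: circuit gives 0, formula gives 1.

No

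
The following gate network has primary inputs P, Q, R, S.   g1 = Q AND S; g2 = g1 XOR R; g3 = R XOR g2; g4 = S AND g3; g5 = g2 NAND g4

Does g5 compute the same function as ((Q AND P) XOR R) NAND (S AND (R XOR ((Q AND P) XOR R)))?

g1 = Q AND S
g2 = g1 XOR R = (Q AND S) XOR R
g3 = R XOR g2 = R XOR ((Q AND S) XOR R)
g4 = S AND g3 = S AND (R XOR ((Q AND S) XOR R))
g5 = g2 NAND g4 = ((Q AND S) XOR R) NAND (S AND (R XOR ((Q AND S) XOR R)))
At P=0, Q=1, R=0, S=1: circuit gives 0, formula gives 1.

No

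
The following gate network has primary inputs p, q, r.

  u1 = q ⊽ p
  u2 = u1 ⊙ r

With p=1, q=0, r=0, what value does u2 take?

1

u1 = 0 ⊽ 1 = 0
u2 = 0 ⊙ 0 = 1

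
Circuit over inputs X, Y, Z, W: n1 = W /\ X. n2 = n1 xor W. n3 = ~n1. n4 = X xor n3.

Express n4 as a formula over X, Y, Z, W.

n1 = W /\ X
n3 = ~n1 = ~(W /\ X)
n4 = X xor n3 = X xor ~(W /\ X)

X xor ~(W /\ X)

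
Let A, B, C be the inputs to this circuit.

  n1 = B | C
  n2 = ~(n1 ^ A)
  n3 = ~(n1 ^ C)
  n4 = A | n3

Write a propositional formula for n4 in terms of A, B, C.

n1 = B | C
n3 = ~(n1 ^ C) = ~((B | C) ^ C)
n4 = A | n3 = A | (~((B | C) ^ C))

A | (~((B | C) ^ C))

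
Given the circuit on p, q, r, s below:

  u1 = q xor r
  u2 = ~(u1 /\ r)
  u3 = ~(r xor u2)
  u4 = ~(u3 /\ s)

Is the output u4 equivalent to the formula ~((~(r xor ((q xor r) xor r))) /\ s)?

u1 = q xor r
u2 = ~(u1 /\ r) = ~((q xor r) /\ r)
u3 = ~(r xor u2) = ~(r xor (~((q xor r) /\ r)))
u4 = ~(u3 /\ s) = ~((~(r xor (~((q xor r) /\ r)))) /\ s)
At p=0, q=0, r=0, s=1: circuit gives 1, formula gives 0.

No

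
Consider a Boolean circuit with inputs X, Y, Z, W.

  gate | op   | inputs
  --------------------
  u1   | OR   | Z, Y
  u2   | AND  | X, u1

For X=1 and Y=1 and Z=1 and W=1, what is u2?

u1 = 1 OR 1 = 1
u2 = 1 AND 1 = 1

1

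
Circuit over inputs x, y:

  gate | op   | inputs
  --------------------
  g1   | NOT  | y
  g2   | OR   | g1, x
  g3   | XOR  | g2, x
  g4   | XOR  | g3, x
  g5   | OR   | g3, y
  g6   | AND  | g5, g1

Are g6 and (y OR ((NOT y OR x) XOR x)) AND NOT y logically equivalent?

g1 = NOT y
g2 = g1 OR x = NOT y OR x
g3 = g2 XOR x = (NOT y OR x) XOR x
g5 = g3 OR y = ((NOT y OR x) XOR x) OR y
g6 = g5 AND g1 = (((NOT y OR x) XOR x) OR y) AND NOT y
At x=0, y=1: circuit gives 0, formula gives 0.
At x=0, y=0: circuit gives 1, formula gives 1.
Agrees on all 4 inputs.

Yes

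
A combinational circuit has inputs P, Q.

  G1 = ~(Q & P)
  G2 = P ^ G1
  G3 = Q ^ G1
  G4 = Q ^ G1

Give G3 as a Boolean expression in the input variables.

G1 = ~(Q & P)
G3 = Q ^ G1 = Q ^ (~(Q & P))

Q ^ (~(Q & P))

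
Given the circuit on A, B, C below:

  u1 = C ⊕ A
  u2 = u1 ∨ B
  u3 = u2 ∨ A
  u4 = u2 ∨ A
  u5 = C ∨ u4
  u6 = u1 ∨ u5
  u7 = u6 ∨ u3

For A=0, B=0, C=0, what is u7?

0

u1 = 0 ⊕ 0 = 0
u2 = 0 ∨ 0 = 0
u3 = 0 ∨ 0 = 0
u4 = 0 ∨ 0 = 0
u5 = 0 ∨ 0 = 0
u6 = 0 ∨ 0 = 0
u7 = 0 ∨ 0 = 0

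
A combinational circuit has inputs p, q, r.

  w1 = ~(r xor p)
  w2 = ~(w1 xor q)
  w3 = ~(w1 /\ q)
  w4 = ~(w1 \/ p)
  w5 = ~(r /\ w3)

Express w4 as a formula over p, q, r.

w1 = ~(r xor p)
w4 = ~(w1 \/ p) = ~((~(r xor p)) \/ p)

~((~(r xor p)) \/ p)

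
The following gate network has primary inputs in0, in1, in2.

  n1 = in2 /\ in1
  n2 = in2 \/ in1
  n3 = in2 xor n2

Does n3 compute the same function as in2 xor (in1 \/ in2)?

n2 = in2 \/ in1
n3 = in2 xor n2 = in2 xor (in2 \/ in1)
At in0=0, in1=0, in2=0: circuit gives 0, formula gives 0.
At in0=0, in1=1, in2=0: circuit gives 1, formula gives 1.
Agrees on all 8 inputs.

Yes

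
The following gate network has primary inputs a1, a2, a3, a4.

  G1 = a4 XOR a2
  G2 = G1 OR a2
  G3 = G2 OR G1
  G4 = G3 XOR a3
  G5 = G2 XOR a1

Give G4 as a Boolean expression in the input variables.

(((a4 XOR a2) OR a2) OR (a4 XOR a2)) XOR a3

G1 = a4 XOR a2
G2 = G1 OR a2 = (a4 XOR a2) OR a2
G3 = G2 OR G1 = ((a4 XOR a2) OR a2) OR (a4 XOR a2)
G4 = G3 XOR a3 = (((a4 XOR a2) OR a2) OR (a4 XOR a2)) XOR a3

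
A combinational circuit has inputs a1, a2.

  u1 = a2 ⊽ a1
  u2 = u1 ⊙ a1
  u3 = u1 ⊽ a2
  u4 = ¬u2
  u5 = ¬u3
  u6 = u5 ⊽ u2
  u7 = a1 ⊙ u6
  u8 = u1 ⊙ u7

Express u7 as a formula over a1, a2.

u1 = a2 ⊽ a1
u2 = u1 ⊙ a1 = (a2 ⊽ a1) ⊙ a1
u3 = u1 ⊽ a2 = (a2 ⊽ a1) ⊽ a2
u5 = ¬u3 = ¬((a2 ⊽ a1) ⊽ a2)
u6 = u5 ⊽ u2 = ¬((a2 ⊽ a1) ⊽ a2) ⊽ ((a2 ⊽ a1) ⊙ a1)
u7 = a1 ⊙ u6 = a1 ⊙ (¬((a2 ⊽ a1) ⊽ a2) ⊽ ((a2 ⊽ a1) ⊙ a1))

a1 ⊙ (¬((a2 ⊽ a1) ⊽ a2) ⊽ ((a2 ⊽ a1) ⊙ a1))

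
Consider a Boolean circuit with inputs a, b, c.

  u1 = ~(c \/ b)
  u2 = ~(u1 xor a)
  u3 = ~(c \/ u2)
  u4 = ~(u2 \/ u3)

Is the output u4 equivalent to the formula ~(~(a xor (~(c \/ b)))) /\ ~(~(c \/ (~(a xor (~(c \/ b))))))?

Yes

u1 = ~(c \/ b)
u2 = ~(u1 xor a) = ~((~(c \/ b)) xor a)
u3 = ~(c \/ u2) = ~(c \/ (~((~(c \/ b)) xor a)))
u4 = ~(u2 \/ u3) = ~((~((~(c \/ b)) xor a)) \/ (~(c \/ (~((~(c \/ b)) xor a)))))
At a=0, b=0, c=0: circuit gives 0, formula gives 0.
At a=1, b=0, c=1: circuit gives 1, formula gives 1.
Agrees on all 8 inputs.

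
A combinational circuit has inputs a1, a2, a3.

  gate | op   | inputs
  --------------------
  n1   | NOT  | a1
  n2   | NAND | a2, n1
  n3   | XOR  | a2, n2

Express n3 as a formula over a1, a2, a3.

n1 = NOT a1
n2 = a2 NAND n1 = a2 NAND NOT a1
n3 = a2 XOR n2 = a2 XOR (a2 NAND NOT a1)

a2 XOR (a2 NAND NOT a1)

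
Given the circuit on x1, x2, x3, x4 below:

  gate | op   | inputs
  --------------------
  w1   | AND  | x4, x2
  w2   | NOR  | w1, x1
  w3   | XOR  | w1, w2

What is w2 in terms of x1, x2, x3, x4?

(x4 AND x2) NOR x1

w1 = x4 AND x2
w2 = w1 NOR x1 = (x4 AND x2) NOR x1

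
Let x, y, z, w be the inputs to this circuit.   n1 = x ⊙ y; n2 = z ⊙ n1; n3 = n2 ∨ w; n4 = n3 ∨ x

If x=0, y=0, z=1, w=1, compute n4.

1

n1 = 0 ⊙ 0 = 1
n2 = 1 ⊙ 1 = 1
n3 = 1 ∨ 1 = 1
n4 = 1 ∨ 0 = 1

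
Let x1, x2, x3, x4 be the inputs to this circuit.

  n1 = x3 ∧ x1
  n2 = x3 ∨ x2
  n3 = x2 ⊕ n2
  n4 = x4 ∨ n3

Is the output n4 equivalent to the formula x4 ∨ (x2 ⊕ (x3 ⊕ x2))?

No

n2 = x3 ∨ x2
n3 = x2 ⊕ n2 = x2 ⊕ (x3 ∨ x2)
n4 = x4 ∨ n3 = x4 ∨ (x2 ⊕ (x3 ∨ x2))
At x1=0, x2=1, x3=1, x4=0: circuit gives 0, formula gives 1.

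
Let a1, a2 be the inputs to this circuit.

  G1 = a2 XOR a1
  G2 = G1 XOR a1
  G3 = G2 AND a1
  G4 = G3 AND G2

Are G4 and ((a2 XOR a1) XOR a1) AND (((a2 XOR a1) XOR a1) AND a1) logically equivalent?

Yes

G1 = a2 XOR a1
G2 = G1 XOR a1 = (a2 XOR a1) XOR a1
G3 = G2 AND a1 = ((a2 XOR a1) XOR a1) AND a1
G4 = G3 AND G2 = (((a2 XOR a1) XOR a1) AND a1) AND ((a2 XOR a1) XOR a1)
At a1=0, a2=0: circuit gives 0, formula gives 0.
At a1=1, a2=1: circuit gives 1, formula gives 1.
Agrees on all 4 inputs.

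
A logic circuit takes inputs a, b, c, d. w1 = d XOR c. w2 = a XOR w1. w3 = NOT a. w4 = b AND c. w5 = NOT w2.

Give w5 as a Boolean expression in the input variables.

NOT (a XOR (d XOR c))

w1 = d XOR c
w2 = a XOR w1 = a XOR (d XOR c)
w5 = NOT w2 = NOT (a XOR (d XOR c))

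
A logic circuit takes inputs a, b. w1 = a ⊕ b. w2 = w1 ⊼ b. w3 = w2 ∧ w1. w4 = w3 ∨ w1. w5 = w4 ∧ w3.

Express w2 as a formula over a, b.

(a ⊕ b) ⊼ b

w1 = a ⊕ b
w2 = w1 ⊼ b = (a ⊕ b) ⊼ b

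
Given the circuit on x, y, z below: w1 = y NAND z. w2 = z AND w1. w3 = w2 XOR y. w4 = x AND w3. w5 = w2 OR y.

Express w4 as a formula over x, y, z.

w1 = y NAND z
w2 = z AND w1 = z AND (y NAND z)
w3 = w2 XOR y = (z AND (y NAND z)) XOR y
w4 = x AND w3 = x AND ((z AND (y NAND z)) XOR y)

x AND ((z AND (y NAND z)) XOR y)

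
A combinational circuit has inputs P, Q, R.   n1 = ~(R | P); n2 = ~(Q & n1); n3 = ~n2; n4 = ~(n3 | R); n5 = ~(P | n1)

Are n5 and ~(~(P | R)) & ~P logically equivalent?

n1 = ~(R | P)
n5 = ~(P | n1) = ~(P | (~(R | P)))
At P=0, Q=0, R=0: circuit gives 0, formula gives 0.
At P=0, Q=0, R=1: circuit gives 1, formula gives 1.
Agrees on all 8 inputs.

Yes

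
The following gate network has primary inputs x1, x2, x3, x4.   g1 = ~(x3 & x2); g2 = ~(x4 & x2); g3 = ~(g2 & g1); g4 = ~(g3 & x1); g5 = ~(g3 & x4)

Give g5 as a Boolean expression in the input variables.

g1 = ~(x3 & x2)
g2 = ~(x4 & x2)
g3 = ~(g2 & g1) = ~((~(x4 & x2)) & (~(x3 & x2)))
g5 = ~(g3 & x4) = ~((~((~(x4 & x2)) & (~(x3 & x2)))) & x4)

~((~((~(x4 & x2)) & (~(x3 & x2)))) & x4)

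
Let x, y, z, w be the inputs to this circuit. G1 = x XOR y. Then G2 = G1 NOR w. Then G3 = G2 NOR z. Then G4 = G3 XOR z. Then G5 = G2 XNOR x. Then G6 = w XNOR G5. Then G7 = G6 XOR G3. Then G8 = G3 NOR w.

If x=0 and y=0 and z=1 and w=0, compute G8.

G1 = 0 XOR 0 = 0
G2 = 0 NOR 0 = 1
G3 = 1 NOR 1 = 0
G8 = 0 NOR 0 = 1

1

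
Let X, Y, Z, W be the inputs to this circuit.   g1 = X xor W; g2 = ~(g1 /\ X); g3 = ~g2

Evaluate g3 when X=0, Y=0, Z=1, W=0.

0

g1 = 0 xor 0 = 0
g2 = ~(0 /\ 0) = 1
g3 = ~1 = 0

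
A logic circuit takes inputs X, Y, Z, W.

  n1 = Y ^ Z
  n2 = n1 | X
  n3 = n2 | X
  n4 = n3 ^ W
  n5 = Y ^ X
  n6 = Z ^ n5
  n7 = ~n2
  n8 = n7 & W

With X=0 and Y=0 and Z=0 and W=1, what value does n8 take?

1

n1 = 0 ^ 0 = 0
n2 = 0 | 0 = 0
n7 = ~0 = 1
n8 = 1 & 1 = 1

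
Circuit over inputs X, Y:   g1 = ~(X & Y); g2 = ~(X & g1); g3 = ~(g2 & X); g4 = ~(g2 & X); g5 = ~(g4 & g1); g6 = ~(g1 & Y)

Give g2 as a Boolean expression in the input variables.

~(X & (~(X & Y)))

g1 = ~(X & Y)
g2 = ~(X & g1) = ~(X & (~(X & Y)))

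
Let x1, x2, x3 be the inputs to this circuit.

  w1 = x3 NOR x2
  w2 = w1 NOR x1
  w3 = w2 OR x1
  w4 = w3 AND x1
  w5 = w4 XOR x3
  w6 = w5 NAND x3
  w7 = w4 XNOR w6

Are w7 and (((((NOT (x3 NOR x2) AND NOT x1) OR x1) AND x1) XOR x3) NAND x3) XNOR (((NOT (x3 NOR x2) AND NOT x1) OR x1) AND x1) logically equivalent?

w1 = x3 NOR x2
w2 = w1 NOR x1 = (x3 NOR x2) NOR x1
w3 = w2 OR x1 = ((x3 NOR x2) NOR x1) OR x1
w4 = w3 AND x1 = (((x3 NOR x2) NOR x1) OR x1) AND x1
w5 = w4 XOR x3 = ((((x3 NOR x2) NOR x1) OR x1) AND x1) XOR x3
w6 = w5 NAND x3 = (((((x3 NOR x2) NOR x1) OR x1) AND x1) XOR x3) NAND x3
w7 = w4 XNOR w6 = ((((x3 NOR x2) NOR x1) OR x1) AND x1) XNOR ((((((x3 NOR x2) NOR x1) OR x1) AND x1) XOR x3) NAND x3)
At x1=0, x2=0, x3=0: circuit gives 0, formula gives 0.
At x1=0, x2=0, x3=1: circuit gives 1, formula gives 1.
Agrees on all 8 inputs.

Yes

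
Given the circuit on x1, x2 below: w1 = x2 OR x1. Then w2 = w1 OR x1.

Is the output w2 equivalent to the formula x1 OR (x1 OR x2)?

w1 = x2 OR x1
w2 = w1 OR x1 = (x2 OR x1) OR x1
At x1=0, x2=0: circuit gives 0, formula gives 0.
At x1=0, x2=1: circuit gives 1, formula gives 1.
Agrees on all 4 inputs.

Yes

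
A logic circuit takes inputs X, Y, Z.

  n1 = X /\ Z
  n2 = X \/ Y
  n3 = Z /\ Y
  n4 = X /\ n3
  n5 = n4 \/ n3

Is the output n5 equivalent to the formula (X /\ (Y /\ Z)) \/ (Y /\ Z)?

n3 = Z /\ Y
n4 = X /\ n3 = X /\ (Z /\ Y)
n5 = n4 \/ n3 = (X /\ (Z /\ Y)) \/ (Z /\ Y)
At X=0, Y=0, Z=0: circuit gives 0, formula gives 0.
At X=0, Y=1, Z=1: circuit gives 1, formula gives 1.
Agrees on all 8 inputs.

Yes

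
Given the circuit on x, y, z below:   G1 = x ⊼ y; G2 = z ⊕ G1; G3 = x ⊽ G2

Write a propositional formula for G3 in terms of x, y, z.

G1 = x ⊼ y
G2 = z ⊕ G1 = z ⊕ (x ⊼ y)
G3 = x ⊽ G2 = x ⊽ (z ⊕ (x ⊼ y))

x ⊽ (z ⊕ (x ⊼ y))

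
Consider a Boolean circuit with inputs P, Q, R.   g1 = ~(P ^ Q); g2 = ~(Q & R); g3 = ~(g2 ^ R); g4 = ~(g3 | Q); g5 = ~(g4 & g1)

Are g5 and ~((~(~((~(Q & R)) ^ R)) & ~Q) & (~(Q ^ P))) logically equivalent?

Yes

g1 = ~(P ^ Q)
g2 = ~(Q & R)
g3 = ~(g2 ^ R) = ~((~(Q & R)) ^ R)
g4 = ~(g3 | Q) = ~((~((~(Q & R)) ^ R)) | Q)
g5 = ~(g4 & g1) = ~((~((~((~(Q & R)) ^ R)) | Q)) & (~(P ^ Q)))
At P=0, Q=0, R=0: circuit gives 0, formula gives 0.
At P=0, Q=0, R=1: circuit gives 1, formula gives 1.
Agrees on all 8 inputs.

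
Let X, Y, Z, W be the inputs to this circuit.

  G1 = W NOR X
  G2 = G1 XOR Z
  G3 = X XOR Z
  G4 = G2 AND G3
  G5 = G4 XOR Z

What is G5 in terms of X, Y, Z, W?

G1 = W NOR X
G2 = G1 XOR Z = (W NOR X) XOR Z
G3 = X XOR Z
G4 = G2 AND G3 = ((W NOR X) XOR Z) AND (X XOR Z)
G5 = G4 XOR Z = (((W NOR X) XOR Z) AND (X XOR Z)) XOR Z

(((W NOR X) XOR Z) AND (X XOR Z)) XOR Z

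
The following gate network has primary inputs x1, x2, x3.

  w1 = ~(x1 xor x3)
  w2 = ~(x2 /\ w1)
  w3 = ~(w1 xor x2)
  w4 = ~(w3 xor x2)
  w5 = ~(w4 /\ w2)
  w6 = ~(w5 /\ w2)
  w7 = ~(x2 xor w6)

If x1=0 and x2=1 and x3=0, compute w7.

1

w1 = ~(0 xor 0) = 1
w2 = ~(1 /\ 1) = 0
w3 = ~(1 xor 1) = 1
w4 = ~(1 xor 1) = 1
w5 = ~(1 /\ 0) = 1
w6 = ~(1 /\ 0) = 1
w7 = ~(1 xor 1) = 1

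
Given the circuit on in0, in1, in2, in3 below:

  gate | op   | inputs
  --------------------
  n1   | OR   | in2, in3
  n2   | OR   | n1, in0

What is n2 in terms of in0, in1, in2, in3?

n1 = in2 OR in3
n2 = n1 OR in0 = (in2 OR in3) OR in0

(in2 OR in3) OR in0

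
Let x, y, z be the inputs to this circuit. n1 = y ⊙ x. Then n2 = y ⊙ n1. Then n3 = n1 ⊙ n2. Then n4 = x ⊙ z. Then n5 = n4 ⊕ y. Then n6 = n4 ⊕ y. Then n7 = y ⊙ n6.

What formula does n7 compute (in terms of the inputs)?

y ⊙ ((x ⊙ z) ⊕ y)

n4 = x ⊙ z
n6 = n4 ⊕ y = (x ⊙ z) ⊕ y
n7 = y ⊙ n6 = y ⊙ ((x ⊙ z) ⊕ y)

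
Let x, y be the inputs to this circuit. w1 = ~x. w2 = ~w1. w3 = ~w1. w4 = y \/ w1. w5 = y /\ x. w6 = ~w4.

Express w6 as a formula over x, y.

~(y \/ ~x)

w1 = ~x
w4 = y \/ w1 = y \/ ~x
w6 = ~w4 = ~(y \/ ~x)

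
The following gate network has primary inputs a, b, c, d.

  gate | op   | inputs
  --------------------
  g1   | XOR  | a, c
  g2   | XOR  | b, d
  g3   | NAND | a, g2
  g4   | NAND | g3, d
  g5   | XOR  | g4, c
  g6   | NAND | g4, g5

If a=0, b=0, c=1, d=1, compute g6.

1

g2 = 0 XOR 1 = 1
g3 = 0 NAND 1 = 1
g4 = 1 NAND 1 = 0
g5 = 0 XOR 1 = 1
g6 = 0 NAND 1 = 1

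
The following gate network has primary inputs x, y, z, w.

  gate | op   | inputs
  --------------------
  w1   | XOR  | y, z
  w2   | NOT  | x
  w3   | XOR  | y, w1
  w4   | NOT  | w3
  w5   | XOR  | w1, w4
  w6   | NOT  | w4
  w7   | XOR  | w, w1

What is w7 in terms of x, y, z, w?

w1 = y XOR z
w7 = w XOR w1 = w XOR (y XOR z)

w XOR (y XOR z)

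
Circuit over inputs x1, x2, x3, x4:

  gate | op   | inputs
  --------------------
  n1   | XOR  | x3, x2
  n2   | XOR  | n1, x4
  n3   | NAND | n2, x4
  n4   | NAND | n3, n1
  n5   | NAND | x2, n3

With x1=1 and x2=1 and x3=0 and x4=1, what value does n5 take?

n1 = 0 XOR 1 = 1
n2 = 1 XOR 1 = 0
n3 = 0 NAND 1 = 1
n5 = 1 NAND 1 = 0

0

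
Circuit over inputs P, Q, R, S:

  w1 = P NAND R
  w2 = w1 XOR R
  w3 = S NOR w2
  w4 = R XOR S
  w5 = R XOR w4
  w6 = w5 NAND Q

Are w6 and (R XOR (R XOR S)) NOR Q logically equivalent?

No

w4 = R XOR S
w5 = R XOR w4 = R XOR (R XOR S)
w6 = w5 NAND Q = (R XOR (R XOR S)) NAND Q
At P=0, Q=0, R=0, S=1: circuit gives 1, formula gives 0.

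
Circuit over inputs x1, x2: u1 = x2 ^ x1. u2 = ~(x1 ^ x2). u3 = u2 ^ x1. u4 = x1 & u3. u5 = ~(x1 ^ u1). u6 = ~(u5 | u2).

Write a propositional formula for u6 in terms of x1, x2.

~((~(x1 ^ (x2 ^ x1))) | (~(x1 ^ x2)))

u1 = x2 ^ x1
u2 = ~(x1 ^ x2)
u5 = ~(x1 ^ u1) = ~(x1 ^ (x2 ^ x1))
u6 = ~(u5 | u2) = ~((~(x1 ^ (x2 ^ x1))) | (~(x1 ^ x2)))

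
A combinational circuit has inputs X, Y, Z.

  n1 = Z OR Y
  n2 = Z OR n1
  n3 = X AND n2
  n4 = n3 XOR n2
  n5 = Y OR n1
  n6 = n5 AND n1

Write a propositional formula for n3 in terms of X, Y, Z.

X AND (Z OR (Z OR Y))

n1 = Z OR Y
n2 = Z OR n1 = Z OR (Z OR Y)
n3 = X AND n2 = X AND (Z OR (Z OR Y))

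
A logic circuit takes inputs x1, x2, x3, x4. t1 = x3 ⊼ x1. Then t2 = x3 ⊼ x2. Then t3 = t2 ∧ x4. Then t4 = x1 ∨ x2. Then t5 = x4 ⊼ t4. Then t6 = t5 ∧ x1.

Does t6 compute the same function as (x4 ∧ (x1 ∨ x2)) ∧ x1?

No

t4 = x1 ∨ x2
t5 = x4 ⊼ t4 = x4 ⊼ (x1 ∨ x2)
t6 = t5 ∧ x1 = (x4 ⊼ (x1 ∨ x2)) ∧ x1
At x1=1, x2=0, x3=0, x4=0: circuit gives 1, formula gives 0.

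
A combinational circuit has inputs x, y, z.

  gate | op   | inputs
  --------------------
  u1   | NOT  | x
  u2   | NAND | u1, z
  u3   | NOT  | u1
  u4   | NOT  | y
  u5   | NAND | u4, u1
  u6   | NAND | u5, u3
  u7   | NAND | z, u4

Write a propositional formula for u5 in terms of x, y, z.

u1 = NOT x
u4 = NOT y
u5 = u4 NAND u1 = NOT y NAND NOT x

NOT y NAND NOT x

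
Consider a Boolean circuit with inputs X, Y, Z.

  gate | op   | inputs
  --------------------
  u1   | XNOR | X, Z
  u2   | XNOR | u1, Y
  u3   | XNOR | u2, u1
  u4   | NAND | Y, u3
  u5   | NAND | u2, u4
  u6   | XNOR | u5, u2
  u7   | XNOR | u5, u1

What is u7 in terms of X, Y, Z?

(((X XNOR Z) XNOR Y) NAND (Y NAND (((X XNOR Z) XNOR Y) XNOR (X XNOR Z)))) XNOR (X XNOR Z)

u1 = X XNOR Z
u2 = u1 XNOR Y = (X XNOR Z) XNOR Y
u3 = u2 XNOR u1 = ((X XNOR Z) XNOR Y) XNOR (X XNOR Z)
u4 = Y NAND u3 = Y NAND (((X XNOR Z) XNOR Y) XNOR (X XNOR Z))
u5 = u2 NAND u4 = ((X XNOR Z) XNOR Y) NAND (Y NAND (((X XNOR Z) XNOR Y) XNOR (X XNOR Z)))
u7 = u5 XNOR u1 = (((X XNOR Z) XNOR Y) NAND (Y NAND (((X XNOR Z) XNOR Y) XNOR (X XNOR Z)))) XNOR (X XNOR Z)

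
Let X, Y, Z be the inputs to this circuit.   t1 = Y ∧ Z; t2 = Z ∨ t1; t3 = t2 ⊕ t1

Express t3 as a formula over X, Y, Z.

(Z ∨ (Y ∧ Z)) ⊕ (Y ∧ Z)

t1 = Y ∧ Z
t2 = Z ∨ t1 = Z ∨ (Y ∧ Z)
t3 = t2 ⊕ t1 = (Z ∨ (Y ∧ Z)) ⊕ (Y ∧ Z)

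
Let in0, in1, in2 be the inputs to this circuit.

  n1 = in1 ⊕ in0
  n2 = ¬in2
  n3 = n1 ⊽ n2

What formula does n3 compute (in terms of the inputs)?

(in1 ⊕ in0) ⊽ ¬in2

n1 = in1 ⊕ in0
n2 = ¬in2
n3 = n1 ⊽ n2 = (in1 ⊕ in0) ⊽ ¬in2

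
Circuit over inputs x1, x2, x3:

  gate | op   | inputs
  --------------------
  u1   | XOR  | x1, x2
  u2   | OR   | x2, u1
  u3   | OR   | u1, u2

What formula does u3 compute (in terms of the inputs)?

(x1 XOR x2) OR (x2 OR (x1 XOR x2))

u1 = x1 XOR x2
u2 = x2 OR u1 = x2 OR (x1 XOR x2)
u3 = u1 OR u2 = (x1 XOR x2) OR (x2 OR (x1 XOR x2))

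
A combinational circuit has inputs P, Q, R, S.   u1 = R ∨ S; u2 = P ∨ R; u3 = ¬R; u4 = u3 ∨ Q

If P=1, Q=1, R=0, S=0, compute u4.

u3 = ¬0 = 1
u4 = 1 ∨ 1 = 1

1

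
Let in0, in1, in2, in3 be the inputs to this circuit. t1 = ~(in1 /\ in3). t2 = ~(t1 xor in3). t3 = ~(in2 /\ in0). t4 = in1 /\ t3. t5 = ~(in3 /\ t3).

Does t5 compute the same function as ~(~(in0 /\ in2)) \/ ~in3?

Yes

t3 = ~(in2 /\ in0)
t5 = ~(in3 /\ t3) = ~(in3 /\ (~(in2 /\ in0)))
At in0=0, in1=0, in2=0, in3=1: circuit gives 0, formula gives 0.
At in0=0, in1=0, in2=0, in3=0: circuit gives 1, formula gives 1.
Agrees on all 16 inputs.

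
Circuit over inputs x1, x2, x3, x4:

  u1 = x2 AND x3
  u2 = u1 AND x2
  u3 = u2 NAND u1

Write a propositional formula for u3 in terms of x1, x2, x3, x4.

u1 = x2 AND x3
u2 = u1 AND x2 = (x2 AND x3) AND x2
u3 = u2 NAND u1 = ((x2 AND x3) AND x2) NAND (x2 AND x3)

((x2 AND x3) AND x2) NAND (x2 AND x3)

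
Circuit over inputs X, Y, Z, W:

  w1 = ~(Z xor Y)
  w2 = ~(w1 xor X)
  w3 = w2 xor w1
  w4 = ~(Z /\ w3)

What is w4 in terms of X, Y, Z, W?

~(Z /\ ((~((~(Z xor Y)) xor X)) xor (~(Z xor Y))))

w1 = ~(Z xor Y)
w2 = ~(w1 xor X) = ~((~(Z xor Y)) xor X)
w3 = w2 xor w1 = (~((~(Z xor Y)) xor X)) xor (~(Z xor Y))
w4 = ~(Z /\ w3) = ~(Z /\ ((~((~(Z xor Y)) xor X)) xor (~(Z xor Y))))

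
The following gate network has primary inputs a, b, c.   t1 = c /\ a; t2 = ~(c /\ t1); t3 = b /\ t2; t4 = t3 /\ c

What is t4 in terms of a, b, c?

t1 = c /\ a
t2 = ~(c /\ t1) = ~(c /\ (c /\ a))
t3 = b /\ t2 = b /\ (~(c /\ (c /\ a)))
t4 = t3 /\ c = (b /\ (~(c /\ (c /\ a)))) /\ c

(b /\ (~(c /\ (c /\ a)))) /\ c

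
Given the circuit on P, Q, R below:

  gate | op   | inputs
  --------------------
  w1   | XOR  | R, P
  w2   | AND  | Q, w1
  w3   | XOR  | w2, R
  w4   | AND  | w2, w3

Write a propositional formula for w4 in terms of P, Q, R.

(Q AND (R XOR P)) AND ((Q AND (R XOR P)) XOR R)

w1 = R XOR P
w2 = Q AND w1 = Q AND (R XOR P)
w3 = w2 XOR R = (Q AND (R XOR P)) XOR R
w4 = w2 AND w3 = (Q AND (R XOR P)) AND ((Q AND (R XOR P)) XOR R)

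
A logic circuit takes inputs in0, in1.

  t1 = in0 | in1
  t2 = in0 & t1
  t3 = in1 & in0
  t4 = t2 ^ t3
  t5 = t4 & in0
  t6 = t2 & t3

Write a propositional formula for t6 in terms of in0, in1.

t1 = in0 | in1
t2 = in0 & t1 = in0 & (in0 | in1)
t3 = in1 & in0
t6 = t2 & t3 = (in0 & (in0 | in1)) & (in1 & in0)

(in0 & (in0 | in1)) & (in1 & in0)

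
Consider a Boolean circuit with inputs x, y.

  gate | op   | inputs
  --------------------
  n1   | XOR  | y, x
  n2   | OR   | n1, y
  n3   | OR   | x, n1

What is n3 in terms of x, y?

x OR (y XOR x)

n1 = y XOR x
n3 = x OR n1 = x OR (y XOR x)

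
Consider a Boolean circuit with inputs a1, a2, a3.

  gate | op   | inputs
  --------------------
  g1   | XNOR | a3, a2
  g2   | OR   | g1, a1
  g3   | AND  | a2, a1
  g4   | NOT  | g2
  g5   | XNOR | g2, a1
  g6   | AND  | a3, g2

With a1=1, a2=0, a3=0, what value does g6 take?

0

g1 = 0 XNOR 0 = 1
g2 = 1 OR 1 = 1
g6 = 0 AND 1 = 0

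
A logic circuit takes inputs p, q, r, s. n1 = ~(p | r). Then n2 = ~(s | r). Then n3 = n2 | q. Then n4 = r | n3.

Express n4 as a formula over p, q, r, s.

r | ((~(s | r)) | q)

n2 = ~(s | r)
n3 = n2 | q = (~(s | r)) | q
n4 = r | n3 = r | ((~(s | r)) | q)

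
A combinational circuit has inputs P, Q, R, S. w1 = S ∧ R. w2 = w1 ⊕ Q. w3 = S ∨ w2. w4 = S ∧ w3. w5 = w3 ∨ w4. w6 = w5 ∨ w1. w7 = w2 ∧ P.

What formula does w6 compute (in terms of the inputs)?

w1 = S ∧ R
w2 = w1 ⊕ Q = (S ∧ R) ⊕ Q
w3 = S ∨ w2 = S ∨ ((S ∧ R) ⊕ Q)
w4 = S ∧ w3 = S ∧ (S ∨ ((S ∧ R) ⊕ Q))
w5 = w3 ∨ w4 = (S ∨ ((S ∧ R) ⊕ Q)) ∨ (S ∧ (S ∨ ((S ∧ R) ⊕ Q)))
w6 = w5 ∨ w1 = ((S ∨ ((S ∧ R) ⊕ Q)) ∨ (S ∧ (S ∨ ((S ∧ R) ⊕ Q)))) ∨ (S ∧ R)

((S ∨ ((S ∧ R) ⊕ Q)) ∨ (S ∧ (S ∨ ((S ∧ R) ⊕ Q)))) ∨ (S ∧ R)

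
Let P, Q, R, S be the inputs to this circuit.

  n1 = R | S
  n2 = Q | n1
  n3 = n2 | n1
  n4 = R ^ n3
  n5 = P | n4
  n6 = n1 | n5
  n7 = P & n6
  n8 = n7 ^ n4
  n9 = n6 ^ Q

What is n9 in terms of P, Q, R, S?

((R | S) | (P | (R ^ ((Q | (R | S)) | (R | S))))) ^ Q

n1 = R | S
n2 = Q | n1 = Q | (R | S)
n3 = n2 | n1 = (Q | (R | S)) | (R | S)
n4 = R ^ n3 = R ^ ((Q | (R | S)) | (R | S))
n5 = P | n4 = P | (R ^ ((Q | (R | S)) | (R | S)))
n6 = n1 | n5 = (R | S) | (P | (R ^ ((Q | (R | S)) | (R | S))))
n9 = n6 ^ Q = ((R | S) | (P | (R ^ ((Q | (R | S)) | (R | S))))) ^ Q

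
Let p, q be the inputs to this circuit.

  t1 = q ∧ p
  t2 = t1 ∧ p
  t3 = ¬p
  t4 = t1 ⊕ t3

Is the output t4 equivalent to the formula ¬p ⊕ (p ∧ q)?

Yes

t1 = q ∧ p
t3 = ¬p
t4 = t1 ⊕ t3 = (q ∧ p) ⊕ ¬p
At p=1, q=0: circuit gives 0, formula gives 0.
At p=0, q=0: circuit gives 1, formula gives 1.
Agrees on all 4 inputs.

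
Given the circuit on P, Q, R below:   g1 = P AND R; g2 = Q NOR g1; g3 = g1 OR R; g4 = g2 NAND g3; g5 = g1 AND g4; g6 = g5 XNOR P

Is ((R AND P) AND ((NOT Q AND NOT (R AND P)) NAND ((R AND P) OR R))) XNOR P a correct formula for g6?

Yes

g1 = P AND R
g2 = Q NOR g1 = Q NOR (P AND R)
g3 = g1 OR R = (P AND R) OR R
g4 = g2 NAND g3 = (Q NOR (P AND R)) NAND ((P AND R) OR R)
g5 = g1 AND g4 = (P AND R) AND ((Q NOR (P AND R)) NAND ((P AND R) OR R))
g6 = g5 XNOR P = ((P AND R) AND ((Q NOR (P AND R)) NAND ((P AND R) OR R))) XNOR P
At P=1, Q=0, R=0: circuit gives 0, formula gives 0.
At P=0, Q=0, R=0: circuit gives 1, formula gives 1.
Agrees on all 8 inputs.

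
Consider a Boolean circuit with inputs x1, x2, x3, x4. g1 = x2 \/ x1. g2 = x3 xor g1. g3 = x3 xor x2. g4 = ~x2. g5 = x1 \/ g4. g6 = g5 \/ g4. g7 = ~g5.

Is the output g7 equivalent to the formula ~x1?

g4 = ~x2
g5 = x1 \/ g4 = x1 \/ ~x2
g7 = ~g5 = ~(x1 \/ ~x2)
At x1=0, x2=0, x3=0, x4=0: circuit gives 0, formula gives 1.

No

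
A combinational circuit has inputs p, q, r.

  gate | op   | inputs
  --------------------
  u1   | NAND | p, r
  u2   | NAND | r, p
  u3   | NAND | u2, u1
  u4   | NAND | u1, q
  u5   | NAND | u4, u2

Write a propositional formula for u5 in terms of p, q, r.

u1 = p NAND r
u2 = r NAND p
u4 = u1 NAND q = (p NAND r) NAND q
u5 = u4 NAND u2 = ((p NAND r) NAND q) NAND (r NAND p)

((p NAND r) NAND q) NAND (r NAND p)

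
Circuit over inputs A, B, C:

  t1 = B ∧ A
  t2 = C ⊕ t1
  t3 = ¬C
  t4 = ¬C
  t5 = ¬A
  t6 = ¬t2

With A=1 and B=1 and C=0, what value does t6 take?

t1 = 1 ∧ 1 = 1
t2 = 0 ⊕ 1 = 1
t6 = ¬1 = 0

0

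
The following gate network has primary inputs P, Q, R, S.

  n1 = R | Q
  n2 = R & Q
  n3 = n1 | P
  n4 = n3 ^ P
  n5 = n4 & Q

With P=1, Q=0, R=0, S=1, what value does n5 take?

0

n1 = 0 | 0 = 0
n3 = 0 | 1 = 1
n4 = 1 ^ 1 = 0
n5 = 0 & 0 = 0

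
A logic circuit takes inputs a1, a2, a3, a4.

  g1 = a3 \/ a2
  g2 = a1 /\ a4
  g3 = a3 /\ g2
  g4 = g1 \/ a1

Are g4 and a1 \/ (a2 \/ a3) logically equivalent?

Yes

g1 = a3 \/ a2
g4 = g1 \/ a1 = (a3 \/ a2) \/ a1
At a1=0, a2=0, a3=0, a4=0: circuit gives 0, formula gives 0.
At a1=0, a2=0, a3=1, a4=0: circuit gives 1, formula gives 1.
Agrees on all 16 inputs.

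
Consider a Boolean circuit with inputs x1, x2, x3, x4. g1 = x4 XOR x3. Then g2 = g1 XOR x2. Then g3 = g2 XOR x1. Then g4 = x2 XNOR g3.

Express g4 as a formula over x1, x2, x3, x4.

x2 XNOR (((x4 XOR x3) XOR x2) XOR x1)

g1 = x4 XOR x3
g2 = g1 XOR x2 = (x4 XOR x3) XOR x2
g3 = g2 XOR x1 = ((x4 XOR x3) XOR x2) XOR x1
g4 = x2 XNOR g3 = x2 XNOR (((x4 XOR x3) XOR x2) XOR x1)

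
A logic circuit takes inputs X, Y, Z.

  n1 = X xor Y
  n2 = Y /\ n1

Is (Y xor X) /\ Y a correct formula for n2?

Yes

n1 = X xor Y
n2 = Y /\ n1 = Y /\ (X xor Y)
At X=0, Y=0, Z=0: circuit gives 0, formula gives 0.
At X=0, Y=1, Z=0: circuit gives 1, formula gives 1.
Agrees on all 8 inputs.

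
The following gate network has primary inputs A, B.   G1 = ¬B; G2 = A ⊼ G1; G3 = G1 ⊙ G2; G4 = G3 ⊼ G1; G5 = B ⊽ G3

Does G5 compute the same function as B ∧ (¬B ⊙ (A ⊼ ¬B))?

No

G1 = ¬B
G2 = A ⊼ G1 = A ⊼ ¬B
G3 = G1 ⊙ G2 = ¬B ⊙ (A ⊼ ¬B)
G5 = B ⊽ G3 = B ⊽ (¬B ⊙ (A ⊼ ¬B))
At A=1, B=0: circuit gives 1, formula gives 0.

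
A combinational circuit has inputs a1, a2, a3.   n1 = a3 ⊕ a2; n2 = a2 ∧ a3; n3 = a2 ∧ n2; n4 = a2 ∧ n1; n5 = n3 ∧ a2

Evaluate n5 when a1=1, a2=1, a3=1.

n2 = 1 ∧ 1 = 1
n3 = 1 ∧ 1 = 1
n5 = 1 ∧ 1 = 1

1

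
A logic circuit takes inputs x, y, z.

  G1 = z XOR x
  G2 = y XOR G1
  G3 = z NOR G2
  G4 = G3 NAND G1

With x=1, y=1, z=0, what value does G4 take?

0

G1 = 0 XOR 1 = 1
G2 = 1 XOR 1 = 0
G3 = 0 NOR 0 = 1
G4 = 1 NAND 1 = 0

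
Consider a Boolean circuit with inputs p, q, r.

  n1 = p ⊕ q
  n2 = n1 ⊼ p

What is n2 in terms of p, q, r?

(p ⊕ q) ⊼ p

n1 = p ⊕ q
n2 = n1 ⊼ p = (p ⊕ q) ⊼ p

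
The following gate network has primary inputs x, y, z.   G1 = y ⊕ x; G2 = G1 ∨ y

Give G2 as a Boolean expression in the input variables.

G1 = y ⊕ x
G2 = G1 ∨ y = (y ⊕ x) ∨ y

(y ⊕ x) ∨ y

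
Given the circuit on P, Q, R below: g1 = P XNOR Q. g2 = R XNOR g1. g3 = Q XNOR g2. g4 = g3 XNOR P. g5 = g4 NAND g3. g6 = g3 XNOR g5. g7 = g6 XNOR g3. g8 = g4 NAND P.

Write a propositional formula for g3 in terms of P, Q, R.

Q XNOR (R XNOR (P XNOR Q))

g1 = P XNOR Q
g2 = R XNOR g1 = R XNOR (P XNOR Q)
g3 = Q XNOR g2 = Q XNOR (R XNOR (P XNOR Q))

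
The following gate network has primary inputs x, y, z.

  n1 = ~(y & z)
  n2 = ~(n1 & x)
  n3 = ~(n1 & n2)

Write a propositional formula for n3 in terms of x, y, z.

~((~(y & z)) & (~((~(y & z)) & x)))

n1 = ~(y & z)
n2 = ~(n1 & x) = ~((~(y & z)) & x)
n3 = ~(n1 & n2) = ~((~(y & z)) & (~((~(y & z)) & x)))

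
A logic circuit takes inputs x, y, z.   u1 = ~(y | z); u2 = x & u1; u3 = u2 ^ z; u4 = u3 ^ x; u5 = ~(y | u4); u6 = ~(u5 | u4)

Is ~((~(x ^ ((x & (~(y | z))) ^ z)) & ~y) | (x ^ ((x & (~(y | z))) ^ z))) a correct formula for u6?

Yes

u1 = ~(y | z)
u2 = x & u1 = x & (~(y | z))
u3 = u2 ^ z = (x & (~(y | z))) ^ z
u4 = u3 ^ x = ((x & (~(y | z))) ^ z) ^ x
u5 = ~(y | u4) = ~(y | (((x & (~(y | z))) ^ z) ^ x))
u6 = ~(u5 | u4) = ~((~(y | (((x & (~(y | z))) ^ z) ^ x))) | (((x & (~(y | z))) ^ z) ^ x))
At x=0, y=0, z=0: circuit gives 0, formula gives 0.
At x=0, y=1, z=0: circuit gives 1, formula gives 1.
Agrees on all 8 inputs.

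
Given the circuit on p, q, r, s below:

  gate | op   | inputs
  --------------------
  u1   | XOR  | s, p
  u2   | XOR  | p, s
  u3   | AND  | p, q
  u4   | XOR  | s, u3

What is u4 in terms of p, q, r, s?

u3 = p AND q
u4 = s XOR u3 = s XOR (p AND q)

s XOR (p AND q)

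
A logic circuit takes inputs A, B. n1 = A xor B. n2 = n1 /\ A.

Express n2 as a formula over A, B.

(A xor B) /\ A

n1 = A xor B
n2 = n1 /\ A = (A xor B) /\ A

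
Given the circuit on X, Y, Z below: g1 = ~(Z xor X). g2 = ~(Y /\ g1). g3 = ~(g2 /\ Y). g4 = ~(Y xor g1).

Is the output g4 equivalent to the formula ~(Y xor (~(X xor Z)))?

Yes

g1 = ~(Z xor X)
g4 = ~(Y xor g1) = ~(Y xor (~(Z xor X)))
At X=0, Y=0, Z=0: circuit gives 0, formula gives 0.
At X=0, Y=0, Z=1: circuit gives 1, formula gives 1.
Agrees on all 8 inputs.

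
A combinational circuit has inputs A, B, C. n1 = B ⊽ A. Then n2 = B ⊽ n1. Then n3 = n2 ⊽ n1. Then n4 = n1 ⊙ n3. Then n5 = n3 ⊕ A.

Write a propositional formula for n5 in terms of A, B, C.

((B ⊽ (B ⊽ A)) ⊽ (B ⊽ A)) ⊕ A

n1 = B ⊽ A
n2 = B ⊽ n1 = B ⊽ (B ⊽ A)
n3 = n2 ⊽ n1 = (B ⊽ (B ⊽ A)) ⊽ (B ⊽ A)
n5 = n3 ⊕ A = ((B ⊽ (B ⊽ A)) ⊽ (B ⊽ A)) ⊕ A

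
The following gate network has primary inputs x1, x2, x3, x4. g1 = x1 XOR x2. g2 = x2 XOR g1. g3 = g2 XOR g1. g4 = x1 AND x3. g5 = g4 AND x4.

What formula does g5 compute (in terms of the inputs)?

g4 = x1 AND x3
g5 = g4 AND x4 = (x1 AND x3) AND x4

(x1 AND x3) AND x4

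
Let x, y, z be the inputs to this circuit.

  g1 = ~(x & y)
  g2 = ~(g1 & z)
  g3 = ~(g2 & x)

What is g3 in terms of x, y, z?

~((~((~(x & y)) & z)) & x)

g1 = ~(x & y)
g2 = ~(g1 & z) = ~((~(x & y)) & z)
g3 = ~(g2 & x) = ~((~((~(x & y)) & z)) & x)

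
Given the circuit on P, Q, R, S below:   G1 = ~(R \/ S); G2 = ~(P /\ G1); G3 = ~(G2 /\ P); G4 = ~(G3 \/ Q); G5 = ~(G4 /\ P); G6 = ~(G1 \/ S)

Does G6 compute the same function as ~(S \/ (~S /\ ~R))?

Yes

G1 = ~(R \/ S)
G6 = ~(G1 \/ S) = ~((~(R \/ S)) \/ S)
At P=0, Q=0, R=0, S=0: circuit gives 0, formula gives 0.
At P=0, Q=0, R=1, S=0: circuit gives 1, formula gives 1.
Agrees on all 16 inputs.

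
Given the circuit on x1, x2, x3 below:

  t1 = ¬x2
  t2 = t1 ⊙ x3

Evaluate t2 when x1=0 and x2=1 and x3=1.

t1 = ¬1 = 0
t2 = 0 ⊙ 1 = 0

0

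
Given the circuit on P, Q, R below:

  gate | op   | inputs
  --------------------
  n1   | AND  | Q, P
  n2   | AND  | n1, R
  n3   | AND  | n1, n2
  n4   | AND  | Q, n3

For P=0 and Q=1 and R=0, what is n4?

0

n1 = 1 AND 0 = 0
n2 = 0 AND 0 = 0
n3 = 0 AND 0 = 0
n4 = 1 AND 0 = 0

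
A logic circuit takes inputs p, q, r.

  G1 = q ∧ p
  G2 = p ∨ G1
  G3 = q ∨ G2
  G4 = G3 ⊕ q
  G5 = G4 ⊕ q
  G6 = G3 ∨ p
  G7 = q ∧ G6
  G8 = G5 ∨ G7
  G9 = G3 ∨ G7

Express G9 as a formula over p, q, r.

G1 = q ∧ p
G2 = p ∨ G1 = p ∨ (q ∧ p)
G3 = q ∨ G2 = q ∨ (p ∨ (q ∧ p))
G6 = G3 ∨ p = (q ∨ (p ∨ (q ∧ p))) ∨ p
G7 = q ∧ G6 = q ∧ ((q ∨ (p ∨ (q ∧ p))) ∨ p)
G9 = G3 ∨ G7 = (q ∨ (p ∨ (q ∧ p))) ∨ (q ∧ ((q ∨ (p ∨ (q ∧ p))) ∨ p))

(q ∨ (p ∨ (q ∧ p))) ∨ (q ∧ ((q ∨ (p ∨ (q ∧ p))) ∨ p))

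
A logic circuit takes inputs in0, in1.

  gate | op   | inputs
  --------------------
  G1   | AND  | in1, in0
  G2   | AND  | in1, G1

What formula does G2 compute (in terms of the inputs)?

in1 AND (in1 AND in0)

G1 = in1 AND in0
G2 = in1 AND G1 = in1 AND (in1 AND in0)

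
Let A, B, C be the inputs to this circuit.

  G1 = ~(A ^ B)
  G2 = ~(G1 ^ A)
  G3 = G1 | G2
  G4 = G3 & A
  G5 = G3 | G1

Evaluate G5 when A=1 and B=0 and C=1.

0

G1 = ~(1 ^ 0) = 0
G2 = ~(0 ^ 1) = 0
G3 = 0 | 0 = 0
G5 = 0 | 0 = 0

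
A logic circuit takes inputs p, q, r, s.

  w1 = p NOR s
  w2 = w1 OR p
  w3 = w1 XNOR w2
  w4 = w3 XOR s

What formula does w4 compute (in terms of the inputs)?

w1 = p NOR s
w2 = w1 OR p = (p NOR s) OR p
w3 = w1 XNOR w2 = (p NOR s) XNOR ((p NOR s) OR p)
w4 = w3 XOR s = ((p NOR s) XNOR ((p NOR s) OR p)) XOR s

((p NOR s) XNOR ((p NOR s) OR p)) XOR s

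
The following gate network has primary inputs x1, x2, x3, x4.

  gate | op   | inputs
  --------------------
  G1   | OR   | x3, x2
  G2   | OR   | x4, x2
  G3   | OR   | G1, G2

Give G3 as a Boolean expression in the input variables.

G1 = x3 OR x2
G2 = x4 OR x2
G3 = G1 OR G2 = (x3 OR x2) OR (x4 OR x2)

(x3 OR x2) OR (x4 OR x2)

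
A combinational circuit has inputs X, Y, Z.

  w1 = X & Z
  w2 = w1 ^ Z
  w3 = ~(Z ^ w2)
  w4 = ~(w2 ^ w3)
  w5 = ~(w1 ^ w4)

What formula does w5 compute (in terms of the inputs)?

w1 = X & Z
w2 = w1 ^ Z = (X & Z) ^ Z
w3 = ~(Z ^ w2) = ~(Z ^ ((X & Z) ^ Z))
w4 = ~(w2 ^ w3) = ~(((X & Z) ^ Z) ^ (~(Z ^ ((X & Z) ^ Z))))
w5 = ~(w1 ^ w4) = ~((X & Z) ^ (~(((X & Z) ^ Z) ^ (~(Z ^ ((X & Z) ^ Z))))))

~((X & Z) ^ (~(((X & Z) ^ Z) ^ (~(Z ^ ((X & Z) ^ Z))))))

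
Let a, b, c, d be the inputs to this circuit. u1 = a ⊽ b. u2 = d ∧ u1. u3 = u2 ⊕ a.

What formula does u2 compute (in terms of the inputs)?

u1 = a ⊽ b
u2 = d ∧ u1 = d ∧ (a ⊽ b)

d ∧ (a ⊽ b)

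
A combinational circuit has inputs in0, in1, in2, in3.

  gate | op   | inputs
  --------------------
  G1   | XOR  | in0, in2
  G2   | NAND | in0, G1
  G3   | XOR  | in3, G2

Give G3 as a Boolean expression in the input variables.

G1 = in0 XOR in2
G2 = in0 NAND G1 = in0 NAND (in0 XOR in2)
G3 = in3 XOR G2 = in3 XOR (in0 NAND (in0 XOR in2))

in3 XOR (in0 NAND (in0 XOR in2))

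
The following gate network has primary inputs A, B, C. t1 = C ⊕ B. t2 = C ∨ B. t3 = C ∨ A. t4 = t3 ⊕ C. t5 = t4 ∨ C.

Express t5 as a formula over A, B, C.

t3 = C ∨ A
t4 = t3 ⊕ C = (C ∨ A) ⊕ C
t5 = t4 ∨ C = ((C ∨ A) ⊕ C) ∨ C

((C ∨ A) ⊕ C) ∨ C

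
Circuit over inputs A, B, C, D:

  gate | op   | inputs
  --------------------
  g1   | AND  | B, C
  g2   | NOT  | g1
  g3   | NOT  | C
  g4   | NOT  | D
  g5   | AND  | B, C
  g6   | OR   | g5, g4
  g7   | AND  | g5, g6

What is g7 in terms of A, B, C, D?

g4 = NOT D
g5 = B AND C
g6 = g5 OR g4 = (B AND C) OR NOT D
g7 = g5 AND g6 = (B AND C) AND ((B AND C) OR NOT D)

(B AND C) AND ((B AND C) OR NOT D)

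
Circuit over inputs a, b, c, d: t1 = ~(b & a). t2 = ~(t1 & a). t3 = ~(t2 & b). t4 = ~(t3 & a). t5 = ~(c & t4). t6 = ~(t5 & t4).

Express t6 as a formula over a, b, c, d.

~((~(c & (~((~((~((~(b & a)) & a)) & b)) & a)))) & (~((~((~((~(b & a)) & a)) & b)) & a)))

t1 = ~(b & a)
t2 = ~(t1 & a) = ~((~(b & a)) & a)
t3 = ~(t2 & b) = ~((~((~(b & a)) & a)) & b)
t4 = ~(t3 & a) = ~((~((~((~(b & a)) & a)) & b)) & a)
t5 = ~(c & t4) = ~(c & (~((~((~((~(b & a)) & a)) & b)) & a)))
t6 = ~(t5 & t4) = ~((~(c & (~((~((~((~(b & a)) & a)) & b)) & a)))) & (~((~((~((~(b & a)) & a)) & b)) & a)))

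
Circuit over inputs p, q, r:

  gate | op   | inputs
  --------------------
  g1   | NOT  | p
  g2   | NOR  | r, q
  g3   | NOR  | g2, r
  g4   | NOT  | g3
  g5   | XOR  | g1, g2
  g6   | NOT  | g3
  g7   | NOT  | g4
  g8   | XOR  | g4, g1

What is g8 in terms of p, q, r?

g1 = NOT p
g2 = r NOR q
g3 = g2 NOR r = (r NOR q) NOR r
g4 = NOT g3 = NOT ((r NOR q) NOR r)
g8 = g4 XOR g1 = NOT ((r NOR q) NOR r) XOR NOT p

NOT ((r NOR q) NOR r) XOR NOT p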